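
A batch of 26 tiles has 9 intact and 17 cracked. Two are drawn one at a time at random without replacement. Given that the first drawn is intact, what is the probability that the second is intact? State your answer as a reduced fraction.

After removing one intact, 25 remain: 8 intact and 17 cracked.
So the probability the next is intact is 8/25.

8/25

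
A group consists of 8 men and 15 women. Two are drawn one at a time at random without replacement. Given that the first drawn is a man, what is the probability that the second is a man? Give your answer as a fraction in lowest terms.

After removing one man, 22 remain: 7 men and 15 women.
So the probability the next is a man is 7/22.

7/22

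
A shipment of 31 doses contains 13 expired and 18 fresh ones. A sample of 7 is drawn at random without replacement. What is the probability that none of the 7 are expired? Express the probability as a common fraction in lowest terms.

272/22475

There are C(31,7) = 2629575 possible selections.
Selections with no expired (all fresh): C(18,7) = 31824.
Probability = 31824/2629575 = 272/22475.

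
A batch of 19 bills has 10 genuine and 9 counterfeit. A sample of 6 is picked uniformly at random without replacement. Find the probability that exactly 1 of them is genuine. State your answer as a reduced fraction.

15/323

The sample space is all 6-subsets of the 19: C(19,6) = 27132.
Selections with exactly 1 genuine: choose 1 of the 10 genuine and 5 of the 9 counterfeit, C(10,1)·C(9,5) = 10·126 = 1260.
Probability = 1260/27132 = 15/323.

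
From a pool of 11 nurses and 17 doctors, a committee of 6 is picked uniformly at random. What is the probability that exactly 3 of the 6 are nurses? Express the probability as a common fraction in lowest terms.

The sample space is all 6-subsets of the 28: C(28,6) = 376740.
Selections with exactly 3 nurses: choose 3 of the 11 nurses and 3 of the 17 doctors, C(11,3)·C(17,3) = 165·680 = 112200.
Probability = 112200/376740 = 1870/6279.

1870/6279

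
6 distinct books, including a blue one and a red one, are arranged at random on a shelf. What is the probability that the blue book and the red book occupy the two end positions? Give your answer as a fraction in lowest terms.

1/15

There are 6! = 720 arrangements.
Place the blue book and the red book at the ends in 2 ways, arrange the remaining 4 in 4! = 24 ways: 2·24 = 48.
Probability = 48/720 = 1/15.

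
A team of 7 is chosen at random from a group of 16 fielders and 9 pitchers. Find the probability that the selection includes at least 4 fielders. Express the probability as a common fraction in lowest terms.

Total selections: C(25,7) = 480700.
Favorable selections (at least 4 fielders): C(16,4)·C(9,3) + C(16,5)·C(9,2) + C(16,6)·C(9,1) + C(16,7)·C(9,0) = 152880 + 157248 + 72072 + 11440 = 393640.
Probability = 393640/480700 = 19682/24035.

19682/24035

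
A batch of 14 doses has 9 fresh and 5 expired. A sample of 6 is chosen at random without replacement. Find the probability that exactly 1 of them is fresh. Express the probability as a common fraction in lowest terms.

There are C(14,6) = 3003 ways to choose 6 from 14.
Selections with exactly 1 fresh: choose 1 of the 9 fresh and 5 of the 5 expired, C(9,1)·C(5,5) = 9·1 = 9.
Probability = 9/3003 = 3/1001.

3/1001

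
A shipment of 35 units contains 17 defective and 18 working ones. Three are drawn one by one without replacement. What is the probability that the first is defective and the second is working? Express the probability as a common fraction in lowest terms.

9/35

Multiply the conditional probabilities at each draw: 17/35 · 18/34 = 306/1190 = 9/35.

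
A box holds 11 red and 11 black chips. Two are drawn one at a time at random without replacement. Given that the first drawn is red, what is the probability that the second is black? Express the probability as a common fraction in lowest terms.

11/21

After removing one red, 21 remain: 10 red and 11 black.
So the probability the next is black is 11/21.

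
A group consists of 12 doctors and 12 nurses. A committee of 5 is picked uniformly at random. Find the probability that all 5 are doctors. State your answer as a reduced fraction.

There are C(24,5) = 42504 possible selections.
Selections with all doctors: C(12,5) = 792.
Probability = 792/42504 = 3/161.

3/161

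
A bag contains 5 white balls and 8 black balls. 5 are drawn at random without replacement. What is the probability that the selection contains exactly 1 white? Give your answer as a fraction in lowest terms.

The sample space is all 5-subsets of the 13: C(13,5) = 1287.
Selections with exactly 1 white: choose 1 of the 5 white and 4 of the 8 black, C(5,1)·C(8,4) = 5·70 = 350.
Probability = 350/1287.

350/1287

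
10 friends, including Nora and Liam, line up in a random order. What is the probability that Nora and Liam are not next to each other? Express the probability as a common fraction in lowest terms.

There are 10! = 3628800 arrangements.
Arrangements with Nora and Liam adjacent: 2·9! = 725760.
So not adjacent: 3628800 − 725760 = 2903040, probability 2903040/3628800 = 4/5.

4/5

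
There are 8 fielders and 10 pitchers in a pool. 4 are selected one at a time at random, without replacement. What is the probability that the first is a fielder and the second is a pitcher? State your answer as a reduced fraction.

Multiply the conditional probabilities at each draw: 8/18 · 10/17 = 80/306 = 40/153.

40/153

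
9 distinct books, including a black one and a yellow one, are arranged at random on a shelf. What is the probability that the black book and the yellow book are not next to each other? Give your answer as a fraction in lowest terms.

7/9

There are 9! = 362880 arrangements.
Arrangements with the black book and the yellow book adjacent: 2·8! = 80640.
So not adjacent: 362880 − 80640 = 282240, probability 282240/362880 = 7/9.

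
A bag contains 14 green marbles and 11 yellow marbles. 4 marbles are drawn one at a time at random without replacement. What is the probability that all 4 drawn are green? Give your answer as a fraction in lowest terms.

91/1150

Multiply the conditional probabilities at each draw: 14/25 · 13/24 · 12/23 · 11/22 = 24024/303600 = 91/1150.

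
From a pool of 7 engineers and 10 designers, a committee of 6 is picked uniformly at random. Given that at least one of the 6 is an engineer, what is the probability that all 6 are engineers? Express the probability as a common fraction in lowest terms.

1/1738

Work in counts. Selections with at least one engineer: C(17,6) − C(10,6) = 12376 − 210 = 12166.
Of those, selections where all 6 are engineers: C(7,6) = 7.
Conditional probability = 7/12166 = 1/1738.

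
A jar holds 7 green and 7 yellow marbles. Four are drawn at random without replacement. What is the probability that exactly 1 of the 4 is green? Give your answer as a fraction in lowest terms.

35/143

There are C(14,4) = 1001 ways to choose 4 from 14.
Selections with exactly 1 green: choose 1 of the 7 green and 3 of the 7 yellow, C(7,1)·C(7,3) = 7·35 = 245.
Probability = 245/1001 = 35/143.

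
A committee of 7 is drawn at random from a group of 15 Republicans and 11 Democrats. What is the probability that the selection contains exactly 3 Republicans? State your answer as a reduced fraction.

21/92

There are C(26,7) = 657800 ways to choose 7 from 26.
Selections with exactly 3 Republicans: choose 3 of the 15 Republicans and 4 of the 11 Democrats, C(15,3)·C(11,4) = 455·330 = 150150.
Probability = 150150/657800 = 21/92.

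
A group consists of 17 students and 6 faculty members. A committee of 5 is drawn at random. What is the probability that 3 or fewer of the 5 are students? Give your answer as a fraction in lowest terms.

1883/4807

Total selections: C(23,5) = 33649.
Favorable selections (3 or fewer students): C(17,0)·C(6,5) + C(17,1)·C(6,4) + C(17,2)·C(6,3) + C(17,3)·C(6,2) = 6 + 255 + 2720 + 10200 = 13181.
Probability = 13181/33649 = 1883/4807.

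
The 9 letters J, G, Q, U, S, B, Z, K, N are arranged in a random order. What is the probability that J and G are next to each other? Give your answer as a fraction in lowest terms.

2/9

There are 9! = 362880 arrangements.
Treat J and G as a block: 8! arrangements of the blocks × 2 orders within the block = 2·40320 = 80640.
Probability = 80640/362880 = 2/9.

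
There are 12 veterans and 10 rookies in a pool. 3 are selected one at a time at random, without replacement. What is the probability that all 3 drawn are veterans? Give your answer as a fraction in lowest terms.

Multiply the conditional probabilities at each draw: 12/22 · 11/21 · 10/20 = 1320/9240 = 1/7.

1/7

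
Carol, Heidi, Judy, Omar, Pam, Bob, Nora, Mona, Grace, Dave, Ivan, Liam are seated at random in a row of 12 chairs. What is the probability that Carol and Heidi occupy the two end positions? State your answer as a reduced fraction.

1/66

There are 12! = 479001600 arrangements.
Place Carol and Heidi at the ends in 2 ways, arrange the remaining 10 in 10! = 3628800 ways: 2·3628800 = 7257600.
Probability = 7257600/479001600 = 1/66.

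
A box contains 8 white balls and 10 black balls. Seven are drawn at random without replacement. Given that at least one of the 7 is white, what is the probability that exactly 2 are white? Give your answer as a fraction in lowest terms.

294/1321

Work in counts. Selections with at least one white: C(18,7) − C(10,7) = 31824 − 120 = 31704.
Of those, selections where exactly 2 are white: C(8,2)·C(10,5) = 28·252 = 7056.
Conditional probability = 7056/31704 = 294/1321.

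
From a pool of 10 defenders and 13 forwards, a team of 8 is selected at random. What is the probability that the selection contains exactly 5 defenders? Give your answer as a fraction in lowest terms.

The sample space is all 8-subsets of the 23: C(23,8) = 490314.
Selections with exactly 5 defenders: choose 5 of the 10 defenders and 3 of the 13 forwards, C(10,5)·C(13,3) = 252·286 = 72072.
Probability = 72072/490314 = 1092/7429.

1092/7429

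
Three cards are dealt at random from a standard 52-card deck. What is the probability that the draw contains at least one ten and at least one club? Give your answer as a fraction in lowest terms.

33/260

There are C(52,3) = 22100 possible draws.
By inclusion-exclusion on the complements, draws missing all tens or all clubs: C(48,3) + C(39,3) − C(36,3) = 17296 + 9139 − 7140 = 19295.
So draws with at least one of each: 22100 − 19295 = 2805, probability 2805/22100 = 33/260.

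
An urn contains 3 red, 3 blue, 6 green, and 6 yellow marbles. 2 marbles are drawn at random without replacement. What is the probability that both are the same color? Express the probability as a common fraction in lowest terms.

There are C(18,2) = 153 ways to draw 2 marbles.
All same color: C(3,2) + C(3,2) + C(6,2) + C(6,2) = 3 + 3 + 15 + 15 = 36.
Probability = 36/153 = 4/17.

4/17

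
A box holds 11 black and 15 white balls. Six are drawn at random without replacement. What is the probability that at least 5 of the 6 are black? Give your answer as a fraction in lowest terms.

48/1495

There are C(26,6) = 230230 ways to choose the 6.
Favorable selections (at least 5 black): C(11,5)·C(15,1) + C(11,6)·C(15,0) = 6930 + 462 = 7392.
Probability = 7392/230230 = 48/1495.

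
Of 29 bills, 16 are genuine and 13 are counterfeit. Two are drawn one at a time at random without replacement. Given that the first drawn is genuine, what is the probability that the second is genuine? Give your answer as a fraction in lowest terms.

After removing one genuine, 28 remain: 15 genuine and 13 counterfeit.
So the probability the next is genuine is 15/28.

15/28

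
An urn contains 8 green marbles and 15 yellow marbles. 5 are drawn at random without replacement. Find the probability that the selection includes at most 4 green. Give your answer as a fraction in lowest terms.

4799/4807

Total selections: C(23,5) = 33649.
The complement is exactly 5 green: C(8,5)·C(15,0) = 56.
Probability = 1 − 56/33649 = 33593/33649 = 4799/4807.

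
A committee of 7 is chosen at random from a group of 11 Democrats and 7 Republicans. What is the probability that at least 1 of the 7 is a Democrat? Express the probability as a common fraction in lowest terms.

31823/31824

Total selections: C(18,7) = 31824.
The complement is all 7 are Republicans: C(7,7) = 1.
Probability = 1 − 1/31824 = 31823/31824.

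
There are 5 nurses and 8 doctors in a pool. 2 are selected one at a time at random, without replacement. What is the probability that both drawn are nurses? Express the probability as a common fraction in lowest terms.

5/39

Multiply the conditional probabilities at each draw: 5/13 · 4/12 = 20/156 = 5/39.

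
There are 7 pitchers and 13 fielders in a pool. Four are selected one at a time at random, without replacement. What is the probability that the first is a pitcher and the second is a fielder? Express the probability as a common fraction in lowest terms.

Multiply the conditional probabilities at each draw: 7/20 · 13/19 = 91/380.

91/380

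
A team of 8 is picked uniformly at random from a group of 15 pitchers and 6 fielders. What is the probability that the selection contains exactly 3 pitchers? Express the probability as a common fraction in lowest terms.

The sample space is all 8-subsets of the 21: C(21,8) = 203490.
Selections with exactly 3 pitchers: choose 3 of the 15 pitchers and 5 of the 6 fielders, C(15,3)·C(6,5) = 455·6 = 2730.
Probability = 2730/203490 = 13/969.

13/969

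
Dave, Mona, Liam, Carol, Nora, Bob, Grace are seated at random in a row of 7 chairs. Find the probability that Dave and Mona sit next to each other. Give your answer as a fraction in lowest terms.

There are 7! = 5040 arrangements.
Treat Dave and Mona as a block: 6! arrangements of the blocks × 2 orders within the block = 2·720 = 1440.
Probability = 1440/5040 = 2/7.

2/7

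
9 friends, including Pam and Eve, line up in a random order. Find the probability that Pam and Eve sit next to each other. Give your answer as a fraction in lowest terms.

2/9

There are 9! = 362880 arrangements.
Treat Pam and Eve as a block: 8! arrangements of the blocks × 2 orders within the block = 2·40320 = 80640.
Probability = 80640/362880 = 2/9.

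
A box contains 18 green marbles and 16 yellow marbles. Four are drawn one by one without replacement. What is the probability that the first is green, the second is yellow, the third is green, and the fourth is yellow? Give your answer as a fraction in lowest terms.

Multiply the conditional probabilities at each draw: 18/34 · 16/33 · 17/32 · 15/31 = 73440/1113024 = 45/682.

45/682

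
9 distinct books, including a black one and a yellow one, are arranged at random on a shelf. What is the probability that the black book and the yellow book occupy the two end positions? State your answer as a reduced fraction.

1/36

There are 9! = 362880 arrangements.
Place the black book and the yellow book at the ends in 2 ways, arrange the remaining 7 in 7! = 5040 ways: 2·5040 = 10080.
Probability = 10080/362880 = 1/36.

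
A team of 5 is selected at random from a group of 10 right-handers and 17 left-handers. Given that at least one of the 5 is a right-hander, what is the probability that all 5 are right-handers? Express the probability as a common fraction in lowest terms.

Work in counts. Selections with at least one right-hander: C(27,5) − C(17,5) = 80730 − 6188 = 74542.
Of those, selections where all 5 are right-handers: C(10,5) = 252.
Conditional probability = 252/74542 = 126/37271.

126/37271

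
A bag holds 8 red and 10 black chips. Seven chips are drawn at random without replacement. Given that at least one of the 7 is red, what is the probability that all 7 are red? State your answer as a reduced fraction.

Work in counts. Selections with at least one red: C(18,7) − C(10,7) = 31824 − 120 = 31704.
Of those, selections where all 7 are red: C(8,7) = 8.
Conditional probability = 8/31704 = 1/3963.

1/3963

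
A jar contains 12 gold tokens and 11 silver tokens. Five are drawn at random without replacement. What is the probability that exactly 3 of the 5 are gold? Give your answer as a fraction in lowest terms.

1100/3059

There are C(23,5) = 33649 ways to choose 5 from 23.
Selections with exactly 3 gold: choose 3 of the 12 gold and 2 of the 11 silver, C(12,3)·C(11,2) = 220·55 = 12100.
Probability = 12100/33649 = 1100/3059.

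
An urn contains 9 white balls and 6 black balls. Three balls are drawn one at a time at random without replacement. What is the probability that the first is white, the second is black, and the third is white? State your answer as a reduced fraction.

72/455

Multiply the conditional probabilities at each draw: 9/15 · 6/14 · 8/13 = 432/2730 = 72/455.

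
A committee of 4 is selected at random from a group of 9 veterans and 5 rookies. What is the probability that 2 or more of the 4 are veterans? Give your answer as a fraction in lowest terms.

906/1001

There are C(14,4) = 1001 ways to choose the 4.
Count the complement (fewer than 2 veterans): C(9,0)·C(5,4) + C(9,1)·C(5,3) = 5 + 90 = 95.
Probability = 1 − 95/1001 = 906/1001.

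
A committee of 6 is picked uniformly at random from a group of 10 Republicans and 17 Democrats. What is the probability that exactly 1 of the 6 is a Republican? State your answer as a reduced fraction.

Total number of selections: C(27,6) = 296010.
Selections with exactly 1 Republican: choose 1 of the 10 Republicans and 5 of the 17 Democrats, C(10,1)·C(17,5) = 10·6188 = 61880.
Probability = 61880/296010 = 476/2277.

476/2277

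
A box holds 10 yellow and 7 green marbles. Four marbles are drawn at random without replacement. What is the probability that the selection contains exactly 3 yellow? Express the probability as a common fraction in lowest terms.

6/17

The sample space is all 4-subsets of the 17: C(17,4) = 2380.
Selections with exactly 3 yellow: choose 3 of the 10 yellow and 1 of the 7 green, C(10,3)·C(7,1) = 120·7 = 840.
Probability = 840/2380 = 6/17.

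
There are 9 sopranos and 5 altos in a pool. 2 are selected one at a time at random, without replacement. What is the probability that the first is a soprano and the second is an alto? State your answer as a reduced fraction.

Multiply the conditional probabilities at each draw: 9/14 · 5/13 = 45/182.

45/182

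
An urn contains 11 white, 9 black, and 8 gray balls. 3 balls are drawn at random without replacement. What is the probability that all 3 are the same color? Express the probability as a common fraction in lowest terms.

There are C(28,3) = 3276 ways to draw 3 balls.
All same color: C(11,3) + C(9,3) + C(8,3) = 165 + 84 + 56 = 305.
Probability = 305/3276.

305/3276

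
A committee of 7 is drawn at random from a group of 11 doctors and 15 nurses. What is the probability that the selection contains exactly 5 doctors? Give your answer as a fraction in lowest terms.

441/5980

There are C(26,7) = 657800 ways to choose 7 from 26.
Selections with exactly 5 doctors: choose 5 of the 11 doctors and 2 of the 15 nurses, C(11,5)·C(15,2) = 462·105 = 48510.
Probability = 48510/657800 = 441/5980.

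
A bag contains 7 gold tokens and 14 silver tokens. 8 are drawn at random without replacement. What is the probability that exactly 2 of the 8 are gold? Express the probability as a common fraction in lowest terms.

1001/3230

The sample space is all 8-subsets of the 21: C(21,8) = 203490.
Selections with exactly 2 gold: choose 2 of the 7 gold and 6 of the 14 silver, C(7,2)·C(14,6) = 21·3003 = 63063.
Probability = 63063/203490 = 1001/3230.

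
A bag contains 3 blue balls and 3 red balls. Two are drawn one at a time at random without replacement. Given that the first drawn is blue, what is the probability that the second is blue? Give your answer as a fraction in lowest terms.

After removing one blue, 5 remain: 2 blue and 3 red.
So the probability the next is blue is 2/5.

2/5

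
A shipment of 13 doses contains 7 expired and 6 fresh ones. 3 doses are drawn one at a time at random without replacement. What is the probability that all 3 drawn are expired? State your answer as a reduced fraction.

35/286

Multiply the conditional probabilities at each draw: 7/13 · 6/12 · 5/11 = 210/1716 = 35/286.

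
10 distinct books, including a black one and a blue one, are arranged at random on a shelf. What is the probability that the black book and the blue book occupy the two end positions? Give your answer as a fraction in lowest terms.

1/45

There are 10! = 3628800 arrangements.
Place the black book and the blue book at the ends in 2 ways, arrange the remaining 8 in 8! = 40320 ways: 2·40320 = 80640.
Probability = 80640/3628800 = 1/45.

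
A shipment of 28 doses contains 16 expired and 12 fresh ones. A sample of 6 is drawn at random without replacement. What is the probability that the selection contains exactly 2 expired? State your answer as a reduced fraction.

330/2093

There are C(28,6) = 376740 ways to choose 6 from 28.
Selections with exactly 2 expired: choose 2 of the 16 expired and 4 of the 12 fresh, C(16,2)·C(12,4) = 120·495 = 59400.
Probability = 59400/376740 = 330/2093.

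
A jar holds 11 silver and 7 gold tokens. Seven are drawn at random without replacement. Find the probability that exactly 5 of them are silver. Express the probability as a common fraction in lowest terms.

539/1768

Total number of selections: C(18,7) = 31824.
Selections with exactly 5 silver: choose 5 of the 11 silver and 2 of the 7 gold, C(11,5)·C(7,2) = 462·21 = 9702.
Probability = 9702/31824 = 539/1768.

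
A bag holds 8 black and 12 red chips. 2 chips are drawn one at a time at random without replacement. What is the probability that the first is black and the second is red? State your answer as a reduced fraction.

24/95

Multiply the conditional probabilities at each draw: 8/20 · 12/19 = 96/380 = 24/95.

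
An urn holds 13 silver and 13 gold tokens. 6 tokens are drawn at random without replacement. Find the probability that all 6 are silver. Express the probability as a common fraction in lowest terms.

There are C(26,6) = 230230 possible selections.
Selections with all silver: C(13,6) = 1716.
Probability = 1716/230230 = 6/805.

6/805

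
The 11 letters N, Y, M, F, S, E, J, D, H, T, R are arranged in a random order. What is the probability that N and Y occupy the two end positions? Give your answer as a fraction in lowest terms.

1/55

There are 11! = 39916800 arrangements.
Place N and Y at the ends in 2 ways, arrange the remaining 9 in 9! = 362880 ways: 2·362880 = 725760.
Probability = 725760/39916800 = 1/55.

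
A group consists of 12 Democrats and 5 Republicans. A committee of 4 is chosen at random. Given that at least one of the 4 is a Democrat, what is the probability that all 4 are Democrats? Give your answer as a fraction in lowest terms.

Work in counts. Selections with at least one Democrat: C(17,4) − C(5,4) = 2380 − 5 = 2375.
Of those, selections where all 4 are Democrats: C(12,4) = 495.
Conditional probability = 495/2375 = 99/475.

99/475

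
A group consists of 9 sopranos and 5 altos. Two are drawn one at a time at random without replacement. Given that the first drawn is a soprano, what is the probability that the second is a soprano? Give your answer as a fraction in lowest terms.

8/13

After removing one soprano, 13 remain: 8 sopranos and 5 altos.
So the probability the next is a soprano is 8/13.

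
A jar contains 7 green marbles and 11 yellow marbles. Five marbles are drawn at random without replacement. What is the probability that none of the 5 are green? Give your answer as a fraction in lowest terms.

11/204

There are C(18,5) = 8568 possible selections.
Selections with no green (all yellow): C(11,5) = 462.
Probability = 462/8568 = 11/204.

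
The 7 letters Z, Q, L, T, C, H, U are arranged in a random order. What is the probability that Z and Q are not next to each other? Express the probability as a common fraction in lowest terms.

There are 7! = 5040 arrangements.
Arrangements with Z and Q adjacent: 2·6! = 1440.
So not adjacent: 5040 − 1440 = 3600, probability 3600/5040 = 5/7.

5/7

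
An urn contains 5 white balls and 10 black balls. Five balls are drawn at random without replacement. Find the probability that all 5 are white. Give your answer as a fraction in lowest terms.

1/3003

There are C(15,5) = 3003 possible selections.
Selections with all white: C(5,5) = 1.
Probability = 1/3003.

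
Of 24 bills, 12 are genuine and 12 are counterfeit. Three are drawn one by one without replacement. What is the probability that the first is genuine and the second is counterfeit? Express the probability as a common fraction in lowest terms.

Multiply the conditional probabilities at each draw: 12/24 · 12/23 = 144/552 = 6/23.

6/23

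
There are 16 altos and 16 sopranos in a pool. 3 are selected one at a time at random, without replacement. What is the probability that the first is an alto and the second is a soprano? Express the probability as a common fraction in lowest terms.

Multiply the conditional probabilities at each draw: 16/32 · 16/31 = 256/992 = 8/31.

8/31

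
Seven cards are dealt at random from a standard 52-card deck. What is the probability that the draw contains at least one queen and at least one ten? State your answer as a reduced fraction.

3105873/16723070

There are C(52,7) = 133784560 possible draws.
By inclusion-exclusion on the complements, draws missing all queens or all tens: C(48,7) + C(48,7) − C(44,7) = 73629072 + 73629072 − 38320568 = 108937576.
So draws with at least one of each: 133784560 − 108937576 = 24846984, probability 24846984/133784560 = 3105873/16723070.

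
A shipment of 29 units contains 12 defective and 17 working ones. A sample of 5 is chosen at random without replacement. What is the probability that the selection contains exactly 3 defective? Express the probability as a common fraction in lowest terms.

5984/23751

There are C(29,5) = 118755 ways to choose 5 from 29.
Selections with exactly 3 defective: choose 3 of the 12 defective and 2 of the 17 working, C(12,3)·C(17,2) = 220·136 = 29920.
Probability = 29920/118755 = 5984/23751.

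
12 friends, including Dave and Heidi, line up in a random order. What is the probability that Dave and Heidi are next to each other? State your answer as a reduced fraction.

1/6

There are 12! = 479001600 arrangements.
Treat Dave and Heidi as a block: 11! arrangements of the blocks × 2 orders within the block = 2·39916800 = 79833600.
Probability = 79833600/479001600 = 1/6.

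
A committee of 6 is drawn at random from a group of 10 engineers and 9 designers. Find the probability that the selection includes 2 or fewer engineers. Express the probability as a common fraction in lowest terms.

There are C(19,6) = 27132 ways to choose the 6.
Favorable selections (2 or fewer engineers): C(10,0)·C(9,6) + C(10,1)·C(9,5) + C(10,2)·C(9,4) = 84 + 1260 + 5670 = 7014.
Probability = 7014/27132 = 167/646.

167/646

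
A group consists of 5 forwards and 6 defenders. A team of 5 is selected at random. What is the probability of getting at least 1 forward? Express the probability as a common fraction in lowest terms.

Total selections: C(11,5) = 462.
Favorable selections (at least 1 forward): C(5,1)·C(6,4) + C(5,2)·C(6,3) + C(5,3)·C(6,2) + C(5,4)·C(6,1) + C(5,5)·C(6,0) = 75 + 200 + 150 + 30 + 1 = 456.
Probability = 456/462 = 76/77.

76/77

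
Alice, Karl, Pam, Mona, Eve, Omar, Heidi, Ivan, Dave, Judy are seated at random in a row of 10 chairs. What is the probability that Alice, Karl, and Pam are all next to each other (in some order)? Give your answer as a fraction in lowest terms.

There are 10! = 3628800 arrangements.
Treat the three as one block: 8! placements × 3! orders within the block = 40320·6 = 241920.
Probability = 241920/3628800 = 1/15.

1/15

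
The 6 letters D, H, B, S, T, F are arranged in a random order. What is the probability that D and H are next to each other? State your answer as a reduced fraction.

There are 6! = 720 arrangements.
Treat D and H as a block: 5! arrangements of the blocks × 2 orders within the block = 2·120 = 240.
Probability = 240/720 = 1/3.

1/3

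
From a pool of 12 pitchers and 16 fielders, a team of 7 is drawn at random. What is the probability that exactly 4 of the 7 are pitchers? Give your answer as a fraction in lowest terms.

70/299

The sample space is all 7-subsets of the 28: C(28,7) = 1184040.
Selections with exactly 4 pitchers: choose 4 of the 12 pitchers and 3 of the 16 fielders, C(12,4)·C(16,3) = 495·560 = 277200.
Probability = 277200/1184040 = 70/299.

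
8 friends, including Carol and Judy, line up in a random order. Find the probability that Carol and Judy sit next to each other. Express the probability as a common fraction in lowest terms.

There are 8! = 40320 arrangements.
Treat Carol and Judy as a block: 7! arrangements of the blocks × 2 orders within the block = 2·5040 = 10080.
Probability = 10080/40320 = 1/4.

1/4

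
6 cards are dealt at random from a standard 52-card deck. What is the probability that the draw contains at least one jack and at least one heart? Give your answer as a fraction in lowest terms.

There are C(52,6) = 20358520 possible draws.
By inclusion-exclusion on the complements, draws missing all jacks or all hearts: C(48,6) + C(39,6) − C(36,6) = 12271512 + 3262623 − 1947792 = 13586343.
So draws with at least one of each: 20358520 − 13586343 = 6772177, probability 6772177/20358520.

6772177/20358520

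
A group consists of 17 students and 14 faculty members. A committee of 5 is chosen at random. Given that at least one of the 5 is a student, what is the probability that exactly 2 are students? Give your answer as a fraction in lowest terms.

416/1411

Work in counts. Selections with at least one student: C(31,5) − C(14,5) = 169911 − 2002 = 167909.
Of those, selections where exactly 2 are students: C(17,2)·C(14,3) = 136·364 = 49504.
Conditional probability = 49504/167909 = 416/1411.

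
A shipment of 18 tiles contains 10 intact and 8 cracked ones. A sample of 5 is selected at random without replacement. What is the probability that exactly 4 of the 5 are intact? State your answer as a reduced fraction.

Total number of selections: C(18,5) = 8568.
Selections with exactly 4 intact: choose 4 of the 10 intact and 1 of the 8 cracked, C(10,4)·C(8,1) = 210·8 = 1680.
Probability = 1680/8568 = 10/51.

10/51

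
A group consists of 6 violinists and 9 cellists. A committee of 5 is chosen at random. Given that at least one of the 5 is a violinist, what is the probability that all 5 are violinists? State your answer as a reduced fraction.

Work in counts. Selections with at least one violinist: C(15,5) − C(9,5) = 3003 − 126 = 2877.
Of those, selections where all 5 are violinists: C(6,5) = 6.
Conditional probability = 6/2877 = 2/959.

2/959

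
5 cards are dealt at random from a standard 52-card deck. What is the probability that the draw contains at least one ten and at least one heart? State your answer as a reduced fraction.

There are C(52,5) = 2598960 possible draws.
By inclusion-exclusion on the complements, draws missing all tens or all hearts: C(48,5) + C(39,5) − C(36,5) = 1712304 + 575757 − 376992 = 1911069.
So draws with at least one of each: 2598960 − 1911069 = 687891, probability 687891/2598960 = 229297/866320.

229297/866320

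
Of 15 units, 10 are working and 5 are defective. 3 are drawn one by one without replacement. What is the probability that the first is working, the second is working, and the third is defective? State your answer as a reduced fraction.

Multiply the conditional probabilities at each draw: 10/15 · 9/14 · 5/13 = 450/2730 = 15/91.

15/91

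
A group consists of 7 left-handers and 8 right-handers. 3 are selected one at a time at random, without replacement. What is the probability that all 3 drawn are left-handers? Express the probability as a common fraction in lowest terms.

Multiply the conditional probabilities at each draw: 7/15 · 6/14 · 5/13 = 210/2730 = 1/13.

1/13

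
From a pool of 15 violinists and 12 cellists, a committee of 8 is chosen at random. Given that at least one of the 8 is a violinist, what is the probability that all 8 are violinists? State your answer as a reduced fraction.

Work in counts. Selections with at least one violinist: C(27,8) − C(12,8) = 2220075 − 495 = 2219580.
Of those, selections where all 8 are violinists: C(15,8) = 6435.
Conditional probability = 6435/2219580 = 13/4484.

13/4484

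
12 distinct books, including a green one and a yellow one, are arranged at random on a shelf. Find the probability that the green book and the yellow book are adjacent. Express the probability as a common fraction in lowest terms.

1/6

There are 12! = 479001600 arrangements.
Treat the green book and the yellow book as a block: 11! arrangements of the blocks × 2 orders within the block = 2·39916800 = 79833600.
Probability = 79833600/479001600 = 1/6.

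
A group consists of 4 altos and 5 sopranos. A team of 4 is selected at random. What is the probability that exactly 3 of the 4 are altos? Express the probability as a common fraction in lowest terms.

The sample space is all 4-subsets of the 9: C(9,4) = 126.
Selections with exactly 3 altos: choose 3 of the 4 altos and 1 of the 5 sopranos, C(4,3)·C(5,1) = 4·5 = 20.
Probability = 20/126 = 10/63.

10/63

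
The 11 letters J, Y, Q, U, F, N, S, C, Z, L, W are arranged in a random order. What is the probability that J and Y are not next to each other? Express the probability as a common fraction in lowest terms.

There are 11! = 39916800 arrangements.
Arrangements with J and Y adjacent: 2·10! = 7257600.
So not adjacent: 39916800 − 7257600 = 32659200, probability 32659200/39916800 = 9/11.

9/11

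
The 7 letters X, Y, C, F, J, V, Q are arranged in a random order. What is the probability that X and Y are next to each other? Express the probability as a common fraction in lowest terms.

2/7

There are 7! = 5040 arrangements.
Treat X and Y as a block: 6! arrangements of the blocks × 2 orders within the block = 2·720 = 1440.
Probability = 1440/5040 = 2/7.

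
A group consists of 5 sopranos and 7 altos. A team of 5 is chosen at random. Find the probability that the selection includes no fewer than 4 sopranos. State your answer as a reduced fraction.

1/22

There are C(12,5) = 792 ways to choose the 5.
Favorable selections (no fewer than 4 sopranos): C(5,4)·C(7,1) + C(5,5)·C(7,0) = 35 + 1 = 36.
Probability = 36/792 = 1/22.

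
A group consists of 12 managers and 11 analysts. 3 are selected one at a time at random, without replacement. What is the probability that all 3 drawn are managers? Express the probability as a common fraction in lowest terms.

Multiply the conditional probabilities at each draw: 12/23 · 11/22 · 10/21 = 1320/10626 = 20/161.

20/161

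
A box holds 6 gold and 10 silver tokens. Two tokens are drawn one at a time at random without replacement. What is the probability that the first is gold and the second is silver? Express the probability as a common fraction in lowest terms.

1/4

Multiply the conditional probabilities at each draw: 6/16 · 10/15 = 60/240 = 1/4.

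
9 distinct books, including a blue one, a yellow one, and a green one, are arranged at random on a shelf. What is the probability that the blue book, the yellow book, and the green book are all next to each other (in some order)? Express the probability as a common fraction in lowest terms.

1/12

There are 9! = 362880 arrangements.
Treat the three as one block: 7! placements × 3! orders within the block = 5040·6 = 30240.
Probability = 30240/362880 = 1/12.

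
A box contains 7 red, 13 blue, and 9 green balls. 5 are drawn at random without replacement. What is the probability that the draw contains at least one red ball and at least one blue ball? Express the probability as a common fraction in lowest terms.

There are C(29,5) = 118755 possible draws.
By inclusion-exclusion on the complements, draws missing all red or all blue: C(22,5) + C(16,5) − C(9,5) = 26334 + 4368 − 126 = 30576.
So draws with at least one of each: 118755 − 30576 = 88179, probability 88179/118755 = 323/435.

323/435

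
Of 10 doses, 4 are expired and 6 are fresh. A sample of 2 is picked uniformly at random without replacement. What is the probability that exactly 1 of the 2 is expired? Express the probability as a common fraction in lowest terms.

Total number of selections: C(10,2) = 45.
Selections with exactly 1 expired: choose 1 of the 4 expired and 1 of the 6 fresh, C(4,1)·C(6,1) = 4·6 = 24.
Probability = 24/45 = 8/15.

8/15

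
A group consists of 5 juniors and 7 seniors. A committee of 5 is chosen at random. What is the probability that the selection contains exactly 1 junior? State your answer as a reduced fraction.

175/792

There are C(12,5) = 792 ways to choose 5 from 12.
Selections with exactly 1 junior: choose 1 of the 5 juniors and 4 of the 7 seniors, C(5,1)·C(7,4) = 5·35 = 175.
Probability = 175/792.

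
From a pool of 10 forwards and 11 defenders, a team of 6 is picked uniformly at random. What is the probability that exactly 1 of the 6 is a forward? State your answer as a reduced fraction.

55/646

Total number of selections: C(21,6) = 54264.
Selections with exactly 1 forward: choose 1 of the 10 forwards and 5 of the 11 defenders, C(10,1)·C(11,5) = 10·462 = 4620.
Probability = 4620/54264 = 55/646.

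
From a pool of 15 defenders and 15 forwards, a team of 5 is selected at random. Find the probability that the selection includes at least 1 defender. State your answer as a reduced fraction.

511/522

There are C(30,5) = 142506 ways to choose the 5.
Favorable selections (at least 1 defender): C(15,1)·C(15,4) + C(15,2)·C(15,3) + C(15,3)·C(15,2) + C(15,4)·C(15,1) + C(15,5)·C(15,0) = 20475 + 47775 + 47775 + 20475 + 3003 = 139503.
Probability = 139503/142506 = 511/522.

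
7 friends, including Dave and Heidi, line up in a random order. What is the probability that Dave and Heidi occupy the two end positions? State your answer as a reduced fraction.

There are 7! = 5040 arrangements.
Place Dave and Heidi at the ends in 2 ways, arrange the remaining 5 in 5! = 120 ways: 2·120 = 240.
Probability = 240/5040 = 1/21.

1/21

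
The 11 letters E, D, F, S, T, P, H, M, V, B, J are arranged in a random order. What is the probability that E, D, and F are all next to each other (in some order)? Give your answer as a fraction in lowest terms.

3/55

There are 11! = 39916800 arrangements.
Treat the three as one block: 9! placements × 3! orders within the block = 362880·6 = 2177280.
Probability = 2177280/39916800 = 3/55.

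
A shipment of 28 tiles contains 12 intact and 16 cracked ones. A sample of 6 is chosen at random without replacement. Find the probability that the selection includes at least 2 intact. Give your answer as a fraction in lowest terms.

Total selections: C(28,6) = 376740.
Count the complement (fewer than 2 intact): C(12,0)·C(16,6) + C(12,1)·C(16,5) = 8008 + 52416 = 60424.
Probability = 1 − 60424/376740 = 316316/376740 = 869/1035.

869/1035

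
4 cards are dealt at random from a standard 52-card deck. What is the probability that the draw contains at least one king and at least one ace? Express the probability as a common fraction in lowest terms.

1332/20825

There are C(52,4) = 270725 possible draws.
By inclusion-exclusion on the complements, draws missing all kings or all aces: C(48,4) + C(48,4) − C(44,4) = 194580 + 194580 − 135751 = 253409.
So draws with at least one of each: 270725 − 253409 = 17316, probability 17316/270725 = 1332/20825.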